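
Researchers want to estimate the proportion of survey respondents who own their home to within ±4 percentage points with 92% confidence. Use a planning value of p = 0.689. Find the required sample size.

n = 411

For a proportion with margin E = 0.04 at 92% confidence, z = 1.751.
n = p̂(1−p̂)(z/E)² = 0.689 × 0.311 × (1.751/0.04)² = 410.61
Round up: n = 411.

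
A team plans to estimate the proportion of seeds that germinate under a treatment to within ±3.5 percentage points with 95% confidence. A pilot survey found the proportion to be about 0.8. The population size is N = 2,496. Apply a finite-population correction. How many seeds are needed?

418

For a proportion with margin E = 0.035 at 95% confidence, z = 1.960.
n = p̂(1−p̂)(z/E)² = 0.8 × 0.2 × (1.960/0.035)² = 501.76 — call this n₀.
Finite-population correction with N = 2,496: n = n₀ / (1 + (n₀−1)/N) = 501.76 / 1.201 = 417.79
Round up: n = 418.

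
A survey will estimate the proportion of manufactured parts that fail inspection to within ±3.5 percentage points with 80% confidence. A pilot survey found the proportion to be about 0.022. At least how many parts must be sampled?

For a proportion with margin E = 0.035 at 80% confidence, z = 1.282.
n = p̂(1−p̂)(z/E)² = 0.022 × 0.978 × (1.282/0.035)² = 28.87
Round up: n = 29.

29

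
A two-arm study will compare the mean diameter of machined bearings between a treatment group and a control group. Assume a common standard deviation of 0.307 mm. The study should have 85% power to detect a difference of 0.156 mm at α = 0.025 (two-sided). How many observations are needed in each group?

84 per group

For two equal groups, n per group = 2·((z_{α/2} + z_β)·σ/δ)².
z_{α/2} = 2.241; z_β = 1.036 (power 85%).
n = 2 × (3.277 × 0.307 / 0.156)² = 2 × 41.59 = 83.18
Round up: n = 84 per group.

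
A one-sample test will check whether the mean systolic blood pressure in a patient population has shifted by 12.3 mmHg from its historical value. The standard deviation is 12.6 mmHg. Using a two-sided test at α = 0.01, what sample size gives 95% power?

For a one-sample z-test, n = ((z_{α/2} + z_β)·σ/δ)².
z_{α/2} = 2.576 (two-sided α = 0.01); z_β = 1.645 (power 95% → β = 0.05).
n = (4.221 × 12.6 / 12.3)² = 18.70
Round up: n = 19.

n = 19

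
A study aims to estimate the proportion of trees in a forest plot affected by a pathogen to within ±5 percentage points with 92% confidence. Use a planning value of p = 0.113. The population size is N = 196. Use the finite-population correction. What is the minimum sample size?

For a proportion with margin E = 0.05 at 92% confidence, z = 1.751.
n = p̂(1−p̂)(z/E)² = 0.113 × 0.887 × (1.751/0.05)² = 122.92 — call this n₀.
Finite-population correction with N = 196: n = n₀ / (1 + (n₀−1)/N) = 122.92 / 1.622 = 75.78
Round up: n = 76.

76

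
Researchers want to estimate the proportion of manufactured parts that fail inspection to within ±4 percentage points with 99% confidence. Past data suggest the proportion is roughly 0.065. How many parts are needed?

For a proportion with margin E = 0.04 at 99% confidence, z = 2.576.
n = p̂(1−p̂)(z/E)² = 0.065 × 0.935 × (2.576/0.04)² = 252.06
Round up: n = 253.

253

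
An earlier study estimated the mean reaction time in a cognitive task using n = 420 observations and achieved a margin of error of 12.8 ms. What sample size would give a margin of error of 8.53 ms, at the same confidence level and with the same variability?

Margin of error scales as 1/√n, so n₂ = n₁·(E₁/E₂)².
n₂ = 420 × (12.8/8.53)² = 420 × 2.252 = 945.84
Round up: n₂ = 946.

n = 946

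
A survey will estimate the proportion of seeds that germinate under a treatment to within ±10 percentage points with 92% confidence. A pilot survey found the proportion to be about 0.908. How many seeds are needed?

For a proportion with margin E = 0.1 at 92% confidence, z = 1.751.
n = p̂(1−p̂)(z/E)² = 0.908 × 0.092 × (1.751/0.1)² = 25.61
Round up: n = 26.

26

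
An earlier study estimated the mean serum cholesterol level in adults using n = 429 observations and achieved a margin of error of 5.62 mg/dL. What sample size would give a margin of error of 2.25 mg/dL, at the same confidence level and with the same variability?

n = 2677

Margin of error scales as 1/√n, so n₂ = n₁·(E₁/E₂)².
n₂ = 429 × (5.62/2.25)² = 429 × 6.239 = 2676.53
Round up: n₂ = 2677.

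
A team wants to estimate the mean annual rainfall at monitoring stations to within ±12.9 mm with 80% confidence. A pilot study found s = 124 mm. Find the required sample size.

n = 152

For a mean, the margin of error is E = z·σ/√n, so n = (zσ/E)².
At 80% confidence, z = 1.282.
n = (1.282 × 124 / 12.9)² = 151.86
Round up: n = 152.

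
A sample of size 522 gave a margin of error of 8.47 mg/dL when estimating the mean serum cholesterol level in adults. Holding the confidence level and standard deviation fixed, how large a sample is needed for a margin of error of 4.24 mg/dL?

Margin of error scales as 1/√n, so n₂ = n₁·(E₁/E₂)².
n₂ = 522 × (8.47/4.24)² = 522 × 3.991 = 2083.30
Round up: n₂ = 2084.

2084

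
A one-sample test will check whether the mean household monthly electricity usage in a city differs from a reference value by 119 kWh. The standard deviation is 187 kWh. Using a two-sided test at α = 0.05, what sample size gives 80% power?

20

For a one-sample z-test, n = ((z_{α/2} + z_β)·σ/δ)².
z_{α/2} = 1.960 (two-sided α = 0.05); z_β = 0.842 (power 80% → β = 0.2).
n = (2.802 × 187 / 119)² = 19.39
Round up: n = 20.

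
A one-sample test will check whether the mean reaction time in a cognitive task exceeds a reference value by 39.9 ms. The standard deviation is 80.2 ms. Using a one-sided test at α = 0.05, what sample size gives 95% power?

For a one-sample z-test, n = ((z_α + z_β)·σ/δ)².
z_α = 1.645 (one-sided α = 0.05); z_β = 1.645 (power 95% → β = 0.05).
n = (3.290 × 80.2 / 39.9)² = 43.73
Round up: n = 44.

44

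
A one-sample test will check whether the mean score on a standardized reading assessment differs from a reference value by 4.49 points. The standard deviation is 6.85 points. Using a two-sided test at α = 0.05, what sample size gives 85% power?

For a one-sample z-test, n = ((z_{α/2} + z_β)·σ/δ)².
z_{α/2} = 1.960 (two-sided α = 0.05); z_β = 1.036 (power 85% → β = 0.15).
n = (2.996 × 6.85 / 4.49)² = 20.89
Round up: n = 21.

21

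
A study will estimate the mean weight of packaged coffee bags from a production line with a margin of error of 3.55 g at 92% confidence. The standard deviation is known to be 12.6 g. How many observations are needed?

For a mean, the margin of error is E = z·σ/√n, so n = (zσ/E)².
At 92% confidence, z = 1.751.
n = (1.751 × 12.6 / 3.55)² = 38.62
Round up: n = 39.

39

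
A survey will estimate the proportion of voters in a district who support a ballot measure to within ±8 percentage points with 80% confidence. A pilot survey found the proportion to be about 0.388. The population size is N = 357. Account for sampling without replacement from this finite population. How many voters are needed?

53

For a proportion with margin E = 0.08 at 80% confidence, z = 1.282.
n = p̂(1−p̂)(z/E)² = 0.388 × 0.612 × (1.282/0.08)² = 60.98 — call this n₀.
Finite-population correction with N = 357: n = n₀ / (1 + (n₀−1)/N) = 60.98 / 1.168 = 52.21
Round up: n = 53.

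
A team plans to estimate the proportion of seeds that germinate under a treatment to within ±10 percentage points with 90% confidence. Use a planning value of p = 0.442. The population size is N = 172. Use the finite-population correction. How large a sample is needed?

For a proportion with margin E = 0.1 at 90% confidence, z = 1.645.
n = p̂(1−p̂)(z/E)² = 0.442 × 0.558 × (1.645/0.1)² = 66.74 — call this n₀.
Finite-population correction with N = 172: n = n₀ / (1 + (n₀−1)/N) = 66.74 / 1.382 = 48.29
Round up: n = 49.

n = 49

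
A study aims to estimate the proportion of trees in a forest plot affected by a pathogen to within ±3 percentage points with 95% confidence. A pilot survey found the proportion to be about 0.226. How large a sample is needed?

747

For a proportion with margin E = 0.03 at 95% confidence, z = 1.960.
n = p̂(1−p̂)(z/E)² = 0.226 × 0.774 × (1.960/0.03)² = 746.65
Round up: n = 747.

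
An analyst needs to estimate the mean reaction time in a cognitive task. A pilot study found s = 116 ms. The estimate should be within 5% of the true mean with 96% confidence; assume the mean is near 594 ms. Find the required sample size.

65

For a mean, the margin of error is E = z·σ/√n, so n = (zσ/E)².
At 96% confidence, z = 2.054.
E = 5% of 594 = 29.7 ms.
n = (2.054 × 116 / 29.7)² = 64.36
Round up: n = 65.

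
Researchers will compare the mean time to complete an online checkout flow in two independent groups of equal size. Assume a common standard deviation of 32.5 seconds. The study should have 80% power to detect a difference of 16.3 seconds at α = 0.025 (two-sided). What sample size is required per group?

For two equal groups, n per group = 2·((z_{α/2} + z_β)·σ/δ)².
z_{α/2} = 2.241; z_β = 0.842 (power 80%).
n = 2 × (3.083 × 32.5 / 16.3)² = 2 × 37.79 = 75.58
Round up: n = 76 per group.

76 per group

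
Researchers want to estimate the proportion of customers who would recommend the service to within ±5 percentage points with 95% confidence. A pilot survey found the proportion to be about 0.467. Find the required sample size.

383

For a proportion with margin E = 0.05 at 95% confidence, z = 1.960.
n = p̂(1−p̂)(z/E)² = 0.467 × 0.533 × (1.960/0.05)² = 382.49
Round up: n = 383.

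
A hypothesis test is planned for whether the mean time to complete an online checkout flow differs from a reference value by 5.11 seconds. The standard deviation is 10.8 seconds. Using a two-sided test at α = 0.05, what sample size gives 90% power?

For a one-sample z-test, n = ((z_{α/2} + z_β)·σ/δ)².
z_{α/2} = 1.960 (two-sided α = 0.05); z_β = 1.282 (power 90% → β = 0.1).
n = (3.242 × 10.8 / 5.11)² = 46.95
Round up: n = 47.

47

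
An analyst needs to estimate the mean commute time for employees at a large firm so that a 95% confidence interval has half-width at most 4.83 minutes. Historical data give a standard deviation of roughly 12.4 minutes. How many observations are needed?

n = 26

For a mean, the margin of error is E = z·σ/√n, so n = (zσ/E)².
At 95% confidence, z = 1.960.
n = (1.960 × 12.4 / 4.83)² = 25.32
Round up: n = 26.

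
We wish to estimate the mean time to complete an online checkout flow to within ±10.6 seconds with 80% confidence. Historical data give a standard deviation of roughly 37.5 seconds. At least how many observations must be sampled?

21

For a mean, the margin of error is E = z·σ/√n, so n = (zσ/E)².
At 80% confidence, z = 1.282.
n = (1.282 × 37.5 / 10.6)² = 20.57
Round up: n = 21.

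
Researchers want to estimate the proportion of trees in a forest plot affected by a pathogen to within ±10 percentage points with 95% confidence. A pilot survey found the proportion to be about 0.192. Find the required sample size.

For a proportion with margin E = 0.1 at 95% confidence, z = 1.960.
n = p̂(1−p̂)(z/E)² = 0.192 × 0.808 × (1.960/0.1)² = 59.60
Round up: n = 60.

60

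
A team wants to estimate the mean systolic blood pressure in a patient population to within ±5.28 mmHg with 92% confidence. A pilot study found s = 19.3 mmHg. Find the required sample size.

For a mean, the margin of error is E = z·σ/√n, so n = (zσ/E)².
At 92% confidence, z = 1.751.
n = (1.751 × 19.3 / 5.28)² = 40.97
Round up: n = 41.

n = 41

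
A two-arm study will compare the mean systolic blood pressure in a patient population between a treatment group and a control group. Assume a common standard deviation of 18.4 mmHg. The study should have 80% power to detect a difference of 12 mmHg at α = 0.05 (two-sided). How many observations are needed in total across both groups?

For two equal groups, n per group = 2·((z_{α/2} + z_β)·σ/δ)².
z_{α/2} = 1.960; z_β = 0.842 (power 80%).
n = 2 × (2.802 × 18.4 / 12)² = 2 × 18.46 = 36.92
Round up: n = 37 per group.
Total across both groups: 2 × 37 = 74.

74 total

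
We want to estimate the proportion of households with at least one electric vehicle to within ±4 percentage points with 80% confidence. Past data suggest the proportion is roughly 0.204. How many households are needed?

For a proportion with margin E = 0.04 at 80% confidence, z = 1.282.
n = p̂(1−p̂)(z/E)² = 0.204 × 0.796 × (1.282/0.04)² = 166.80
Round up: n = 167.

n = 167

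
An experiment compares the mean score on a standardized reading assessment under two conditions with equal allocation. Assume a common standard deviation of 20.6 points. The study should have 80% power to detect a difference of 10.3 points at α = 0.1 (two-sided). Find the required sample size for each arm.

For two equal groups, n per group = 2·((z_{α/2} + z_β)·σ/δ)².
z_{α/2} = 1.645; z_β = 0.842 (power 80%).
n = 2 × (2.487 × 20.6 / 10.3)² = 2 × 24.74 = 49.48
Round up: n = 50 per group.

50 per group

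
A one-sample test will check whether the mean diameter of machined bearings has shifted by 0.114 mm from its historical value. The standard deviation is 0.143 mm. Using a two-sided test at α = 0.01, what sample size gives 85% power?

21

For a one-sample z-test, n = ((z_{α/2} + z_β)·σ/δ)².
z_{α/2} = 2.576 (two-sided α = 0.01); z_β = 1.036 (power 85% → β = 0.15).
n = (3.612 × 0.143 / 0.114)² = 20.53
Round up: n = 21.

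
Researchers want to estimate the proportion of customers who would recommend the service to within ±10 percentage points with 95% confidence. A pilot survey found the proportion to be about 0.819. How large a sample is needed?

57

For a proportion with margin E = 0.1 at 95% confidence, z = 1.960.
n = p̂(1−p̂)(z/E)² = 0.819 × 0.181 × (1.960/0.1)² = 56.95
Round up: n = 57.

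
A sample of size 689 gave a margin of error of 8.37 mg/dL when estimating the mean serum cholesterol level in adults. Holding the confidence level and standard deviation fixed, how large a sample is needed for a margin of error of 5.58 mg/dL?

Margin of error scales as 1/√n, so n₂ = n₁·(E₁/E₂)².
n₂ = 689 × (8.37/5.58)² = 689 × 2.25 = 1550.25
Round up: n₂ = 1551.

n = 1551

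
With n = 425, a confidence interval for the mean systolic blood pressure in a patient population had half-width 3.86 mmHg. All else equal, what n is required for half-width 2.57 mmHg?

Margin of error scales as 1/√n, so n₂ = n₁·(E₁/E₂)².
n₂ = 425 × (3.86/2.57)² = 425 × 2.256 = 958.80
Round up: n₂ = 959.

959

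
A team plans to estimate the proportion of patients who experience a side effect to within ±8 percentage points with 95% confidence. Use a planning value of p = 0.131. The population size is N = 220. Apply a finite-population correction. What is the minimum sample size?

53

For a proportion with margin E = 0.08 at 95% confidence, z = 1.960.
n = p̂(1−p̂)(z/E)² = 0.131 × 0.869 × (1.960/0.08)² = 68.33 — call this n₀.
Finite-population correction with N = 220: n = n₀ / (1 + (n₀−1)/N) = 68.33 / 1.306 = 52.32
Round up: n = 53.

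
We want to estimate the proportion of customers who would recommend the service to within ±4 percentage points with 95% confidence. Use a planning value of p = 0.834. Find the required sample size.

For a proportion with margin E = 0.04 at 95% confidence, z = 1.960.
n = p̂(1−p̂)(z/E)² = 0.834 × 0.166 × (1.960/0.04)² = 332.40
Round up: n = 333.

333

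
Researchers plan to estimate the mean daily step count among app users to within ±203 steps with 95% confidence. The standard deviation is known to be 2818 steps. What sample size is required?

For a mean, the margin of error is E = z·σ/√n, so n = (zσ/E)².
At 95% confidence, z = 1.960.
n = (1.960 × 2818 / 203)² = 740.29
Round up: n = 741.

741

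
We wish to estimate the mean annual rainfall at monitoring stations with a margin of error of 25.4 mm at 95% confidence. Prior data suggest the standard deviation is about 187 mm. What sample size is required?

For a mean, the margin of error is E = z·σ/√n, so n = (zσ/E)².
At 95% confidence, z = 1.960.
n = (1.960 × 187 / 25.4)² = 208.22
Round up: n = 209.

n = 209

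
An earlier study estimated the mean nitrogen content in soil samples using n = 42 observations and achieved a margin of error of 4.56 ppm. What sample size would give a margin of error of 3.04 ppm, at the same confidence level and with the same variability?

95

Margin of error scales as 1/√n, so n₂ = n₁·(E₁/E₂)².
n₂ = 42 × (4.56/3.04)² = 42 × 2.25 = 94.50
Round up: n₂ = 95.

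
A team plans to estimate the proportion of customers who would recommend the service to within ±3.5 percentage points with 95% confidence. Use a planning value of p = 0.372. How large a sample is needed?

For a proportion with margin E = 0.035 at 95% confidence, z = 1.960.
n = p̂(1−p̂)(z/E)² = 0.372 × 0.628 × (1.960/0.035)² = 732.62
Round up: n = 733.

n = 733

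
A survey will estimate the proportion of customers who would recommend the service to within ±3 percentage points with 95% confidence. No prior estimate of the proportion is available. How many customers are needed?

1068

For a proportion with margin E = 0.03 at 95% confidence, z = 1.960.
With no prior estimate, use p = 0.5, which maximizes p(1−p) at 0.25.
n = 0.25 × (z/E)² = 0.25 × (1.960/0.03)² = 1067.11
Round up: n = 1068.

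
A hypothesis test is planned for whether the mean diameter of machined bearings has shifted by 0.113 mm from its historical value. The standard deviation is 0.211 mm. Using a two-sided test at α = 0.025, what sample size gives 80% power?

For a one-sample z-test, n = ((z_{α/2} + z_β)·σ/δ)².
z_{α/2} = 2.241 (two-sided α = 0.025); z_β = 0.842 (power 80% → β = 0.2).
n = (3.083 × 0.211 / 0.113)² = 33.14
Round up: n = 34.

34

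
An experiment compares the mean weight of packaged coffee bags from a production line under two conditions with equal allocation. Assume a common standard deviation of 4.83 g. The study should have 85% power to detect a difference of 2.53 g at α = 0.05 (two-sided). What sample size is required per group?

For two equal groups, n per group = 2·((z_{α/2} + z_β)·σ/δ)².
z_{α/2} = 1.960; z_β = 1.036 (power 85%).
n = 2 × (2.996 × 4.83 / 2.53)² = 2 × 32.71 = 65.42
Round up: n = 66 per group.

66 per group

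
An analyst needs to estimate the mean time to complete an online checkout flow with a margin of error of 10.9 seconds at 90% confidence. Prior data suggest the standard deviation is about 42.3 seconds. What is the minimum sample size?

41

For a mean, the margin of error is E = z·σ/√n, so n = (zσ/E)².
At 90% confidence, z = 1.645.
n = (1.645 × 42.3 / 10.9)² = 40.75
Round up: n = 41.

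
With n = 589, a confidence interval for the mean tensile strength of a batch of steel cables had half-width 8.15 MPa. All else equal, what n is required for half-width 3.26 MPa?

Margin of error scales as 1/√n, so n₂ = n₁·(E₁/E₂)².
n₂ = 589 × (8.15/3.26)² = 589 × 6.25 = 3681.25
Round up: n₂ = 3682.

n = 3682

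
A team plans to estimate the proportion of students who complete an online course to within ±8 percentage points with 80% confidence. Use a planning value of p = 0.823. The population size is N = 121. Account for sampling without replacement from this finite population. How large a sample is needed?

29

For a proportion with margin E = 0.08 at 80% confidence, z = 1.282.
n = p̂(1−p̂)(z/E)² = 0.823 × 0.177 × (1.282/0.08)² = 37.41 — call this n₀.
Finite-population correction with N = 121: n = n₀ / (1 + (n₀−1)/N) = 37.41 / 1.301 = 28.75
Round up: n = 29.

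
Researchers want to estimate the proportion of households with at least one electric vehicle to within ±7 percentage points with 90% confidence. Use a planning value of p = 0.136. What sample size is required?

n = 65

For a proportion with margin E = 0.07 at 90% confidence, z = 1.645.
n = p̂(1−p̂)(z/E)² = 0.136 × 0.864 × (1.645/0.07)² = 64.89
Round up: n = 65.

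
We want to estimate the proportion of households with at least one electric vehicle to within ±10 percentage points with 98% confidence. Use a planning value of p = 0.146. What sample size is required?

68

For a proportion with margin E = 0.1 at 98% confidence, z = 2.326.
n = p̂(1−p̂)(z/E)² = 0.146 × 0.854 × (2.326/0.1)² = 67.46
Round up: n = 68.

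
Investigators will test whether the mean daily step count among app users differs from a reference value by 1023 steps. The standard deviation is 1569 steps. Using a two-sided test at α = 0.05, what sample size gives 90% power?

For a one-sample z-test, n = ((z_{α/2} + z_β)·σ/δ)².
z_{α/2} = 1.960 (two-sided α = 0.05); z_β = 1.282 (power 90% → β = 0.1).
n = (3.242 × 1569 / 1023)² = 24.72
Round up: n = 25.

25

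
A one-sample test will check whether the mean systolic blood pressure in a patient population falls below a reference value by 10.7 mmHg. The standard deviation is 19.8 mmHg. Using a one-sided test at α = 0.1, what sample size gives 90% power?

23

For a one-sample z-test, n = ((z_α + z_β)·σ/δ)².
z_α = 1.282 (one-sided α = 0.1); z_β = 1.282 (power 90% → β = 0.1).
n = (2.564 × 19.8 / 10.7)² = 22.51
Round up: n = 23.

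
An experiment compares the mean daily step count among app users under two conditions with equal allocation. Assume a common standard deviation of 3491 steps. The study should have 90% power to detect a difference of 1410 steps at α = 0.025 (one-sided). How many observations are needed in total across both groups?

258 total

For two equal groups, n per group = 2·((z_α + z_β)·σ/δ)².
z_α = 1.960; z_β = 1.282 (power 90%).
n = 2 × (3.242 × 3491 / 1410)² = 2 × 64.43 = 128.86
Round up: n = 129 per group.
Total across both groups: 2 × 129 = 258.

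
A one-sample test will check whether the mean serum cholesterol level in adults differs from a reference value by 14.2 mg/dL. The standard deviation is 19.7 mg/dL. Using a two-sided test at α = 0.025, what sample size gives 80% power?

For a one-sample z-test, n = ((z_{α/2} + z_β)·σ/δ)².
z_{α/2} = 2.241 (two-sided α = 0.025); z_β = 0.842 (power 80% → β = 0.2).
n = (3.083 × 19.7 / 14.2)² = 18.29
Round up: n = 19.

n = 19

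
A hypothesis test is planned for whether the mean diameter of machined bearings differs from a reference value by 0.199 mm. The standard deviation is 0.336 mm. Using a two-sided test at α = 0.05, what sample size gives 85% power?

26

For a one-sample z-test, n = ((z_{α/2} + z_β)·σ/δ)².
z_{α/2} = 1.960 (two-sided α = 0.05); z_β = 1.036 (power 85% → β = 0.15).
n = (2.996 × 0.336 / 0.199)² = 25.59
Round up: n = 26.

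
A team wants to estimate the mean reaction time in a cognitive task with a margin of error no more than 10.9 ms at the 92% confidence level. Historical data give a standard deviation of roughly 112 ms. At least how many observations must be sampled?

324

For a mean, the margin of error is E = z·σ/√n, so n = (zσ/E)².
At 92% confidence, z = 1.751.
n = (1.751 × 112 / 10.9)² = 323.71
Round up: n = 324.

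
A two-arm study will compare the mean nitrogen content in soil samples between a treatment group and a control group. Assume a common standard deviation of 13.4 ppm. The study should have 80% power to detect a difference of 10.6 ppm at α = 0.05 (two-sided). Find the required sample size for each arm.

26 per group

For two equal groups, n per group = 2·((z_{α/2} + z_β)·σ/δ)².
z_{α/2} = 1.960; z_β = 0.842 (power 80%).
n = 2 × (2.802 × 13.4 / 10.6)² = 2 × 12.55 = 25.10
Round up: n = 26 per group.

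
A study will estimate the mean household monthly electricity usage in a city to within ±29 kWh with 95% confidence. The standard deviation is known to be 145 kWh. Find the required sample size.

For a mean, the margin of error is E = z·σ/√n, so n = (zσ/E)².
At 95% confidence, z = 1.960.
n = (1.960 × 145 / 29)² = 96.04
Round up: n = 97.

97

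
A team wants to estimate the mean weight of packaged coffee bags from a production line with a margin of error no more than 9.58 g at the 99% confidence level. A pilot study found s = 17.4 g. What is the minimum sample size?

22

For a mean, the margin of error is E = z·σ/√n, so n = (zσ/E)².
At 99% confidence, z = 2.576.
n = (2.576 × 17.4 / 9.58)² = 21.89
Round up: n = 22.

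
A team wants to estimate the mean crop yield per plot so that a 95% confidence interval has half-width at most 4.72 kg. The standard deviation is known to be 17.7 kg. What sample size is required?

For a mean, the margin of error is E = z·σ/√n, so n = (zσ/E)².
At 95% confidence, z = 1.960.
n = (1.960 × 17.7 / 4.72)² = 54.02
Round up: n = 55.

55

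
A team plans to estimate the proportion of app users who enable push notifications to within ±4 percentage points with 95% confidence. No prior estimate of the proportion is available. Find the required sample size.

For a proportion with margin E = 0.04 at 95% confidence, z = 1.960.
With no prior estimate, use p = 0.5, which maximizes p(1−p) at 0.25.
n = 0.25 × (z/E)² = 0.25 × (1.960/0.04)² = 600.25
Round up: n = 601.

601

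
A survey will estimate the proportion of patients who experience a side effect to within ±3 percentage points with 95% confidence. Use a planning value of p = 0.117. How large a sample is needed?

441

For a proportion with margin E = 0.03 at 95% confidence, z = 1.960.
n = p̂(1−p̂)(z/E)² = 0.117 × 0.883 × (1.960/0.03)² = 440.98
Round up: n = 441.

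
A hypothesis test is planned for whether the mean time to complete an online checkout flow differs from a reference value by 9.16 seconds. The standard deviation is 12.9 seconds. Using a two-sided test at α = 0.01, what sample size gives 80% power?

24

For a one-sample z-test, n = ((z_{α/2} + z_β)·σ/δ)².
z_{α/2} = 2.576 (two-sided α = 0.01); z_β = 0.842 (power 80% → β = 0.2).
n = (3.418 × 12.9 / 9.16)² = 23.17
Round up: n = 24.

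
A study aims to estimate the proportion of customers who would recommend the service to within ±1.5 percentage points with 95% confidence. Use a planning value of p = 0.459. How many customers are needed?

For a proportion with margin E = 0.015 at 95% confidence, z = 1.960.
n = p̂(1−p̂)(z/E)² = 0.459 × 0.541 × (1.960/0.015)² = 4239.74
Round up: n = 4240.

4240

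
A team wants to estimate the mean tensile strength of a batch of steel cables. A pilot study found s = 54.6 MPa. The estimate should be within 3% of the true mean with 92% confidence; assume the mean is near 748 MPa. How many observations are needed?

For a mean, the margin of error is E = z·σ/√n, so n = (zσ/E)².
At 92% confidence, z = 1.751.
E = 3% of 748 = 22.44 MPa.
n = (1.751 × 54.6 / 22.44)² = 18.15
Round up: n = 19.

19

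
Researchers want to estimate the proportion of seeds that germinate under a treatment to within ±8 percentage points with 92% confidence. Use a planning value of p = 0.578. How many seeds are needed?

For a proportion with margin E = 0.08 at 92% confidence, z = 1.751.
n = p̂(1−p̂)(z/E)² = 0.578 × 0.422 × (1.751/0.08)² = 116.85
Round up: n = 117.

117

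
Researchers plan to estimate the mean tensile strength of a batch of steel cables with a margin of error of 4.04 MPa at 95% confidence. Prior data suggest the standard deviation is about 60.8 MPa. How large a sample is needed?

871

For a mean, the margin of error is E = z·σ/√n, so n = (zσ/E)².
At 95% confidence, z = 1.960.
n = (1.960 × 60.8 / 4.04)² = 870.07
Round up: n = 871.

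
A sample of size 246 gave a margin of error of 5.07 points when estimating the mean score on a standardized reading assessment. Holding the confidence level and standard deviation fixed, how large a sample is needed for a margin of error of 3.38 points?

554

Margin of error scales as 1/√n, so n₂ = n₁·(E₁/E₂)².
n₂ = 246 × (5.07/3.38)² = 246 × 2.25 = 553.50
Round up: n₂ = 554.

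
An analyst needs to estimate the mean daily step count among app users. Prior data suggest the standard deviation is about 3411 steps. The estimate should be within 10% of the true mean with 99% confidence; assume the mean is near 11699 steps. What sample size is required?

57

For a mean, the margin of error is E = z·σ/√n, so n = (zσ/E)².
At 99% confidence, z = 2.576.
E = 10% of 11699 = 1170 steps.
n = (2.576 × 3411 / 1170)² = 56.41
Round up: n = 57.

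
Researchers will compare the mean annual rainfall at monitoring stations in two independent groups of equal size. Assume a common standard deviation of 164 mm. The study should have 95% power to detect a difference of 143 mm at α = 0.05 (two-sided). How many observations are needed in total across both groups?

For two equal groups, n per group = 2·((z_{α/2} + z_β)·σ/δ)².
z_{α/2} = 1.960; z_β = 1.645 (power 95%).
n = 2 × (3.605 × 164 / 143)² = 2 × 17.09 = 34.18
Round up: n = 35 per group.
Total across both groups: 2 × 35 = 70.

70 total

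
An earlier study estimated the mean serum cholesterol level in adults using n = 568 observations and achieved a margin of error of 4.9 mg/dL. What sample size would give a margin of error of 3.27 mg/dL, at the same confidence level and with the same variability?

1276

Margin of error scales as 1/√n, so n₂ = n₁·(E₁/E₂)².
n₂ = 568 × (4.9/3.27)² = 568 × 2.245 = 1275.16
Round up: n₂ = 1276.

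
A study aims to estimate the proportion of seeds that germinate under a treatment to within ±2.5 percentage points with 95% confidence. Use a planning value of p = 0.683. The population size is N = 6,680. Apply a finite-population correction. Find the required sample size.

1110

For a proportion with margin E = 0.025 at 95% confidence, z = 1.960.
n = p̂(1−p̂)(z/E)² = 0.683 × 0.317 × (1.960/0.025)² = 1330.80 — call this n₀.
Finite-population correction with N = 6,680: n = n₀ / (1 + (n₀−1)/N) = 1330.80 / 1.199 = 1109.92
Round up: n = 1110.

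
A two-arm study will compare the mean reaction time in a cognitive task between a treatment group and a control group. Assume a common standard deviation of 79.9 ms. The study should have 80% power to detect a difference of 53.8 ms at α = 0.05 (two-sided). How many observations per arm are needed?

For two equal groups, n per group = 2·((z_{α/2} + z_β)·σ/δ)².
z_{α/2} = 1.960; z_β = 0.842 (power 80%).
n = 2 × (2.802 × 79.9 / 53.8)² = 2 × 17.32 = 34.64
Round up: n = 35 per group.

35 per group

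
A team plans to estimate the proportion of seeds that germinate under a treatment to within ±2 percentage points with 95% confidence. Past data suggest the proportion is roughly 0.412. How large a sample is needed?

For a proportion with margin E = 0.02 at 95% confidence, z = 1.960.
n = p̂(1−p̂)(z/E)² = 0.412 × 0.588 × (1.960/0.02)² = 2326.63
Round up: n = 2327.

2327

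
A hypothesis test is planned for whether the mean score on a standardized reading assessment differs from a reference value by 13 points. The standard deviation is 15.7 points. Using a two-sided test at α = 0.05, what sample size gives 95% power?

19

For a one-sample z-test, n = ((z_{α/2} + z_β)·σ/δ)².
z_{α/2} = 1.960 (two-sided α = 0.05); z_β = 1.645 (power 95% → β = 0.05).
n = (3.605 × 15.7 / 13)² = 18.95
Round up: n = 19.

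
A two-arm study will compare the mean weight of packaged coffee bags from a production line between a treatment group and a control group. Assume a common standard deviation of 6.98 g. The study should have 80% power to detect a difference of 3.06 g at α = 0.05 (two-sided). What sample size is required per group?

For two equal groups, n per group = 2·((z_{α/2} + z_β)·σ/δ)².
z_{α/2} = 1.960; z_β = 0.842 (power 80%).
n = 2 × (2.802 × 6.98 / 3.06)² = 2 × 40.85 = 81.70
Round up: n = 82 per group.

82 per group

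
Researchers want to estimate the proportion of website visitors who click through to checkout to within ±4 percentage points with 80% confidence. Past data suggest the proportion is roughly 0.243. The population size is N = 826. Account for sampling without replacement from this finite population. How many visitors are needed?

For a proportion with margin E = 0.04 at 80% confidence, z = 1.282.
n = p̂(1−p̂)(z/E)² = 0.243 × 0.757 × (1.282/0.04)² = 188.95 — call this n₀.
Finite-population correction with N = 826: n = n₀ / (1 + (n₀−1)/N) = 188.95 / 1.228 = 153.87
Round up: n = 154.

154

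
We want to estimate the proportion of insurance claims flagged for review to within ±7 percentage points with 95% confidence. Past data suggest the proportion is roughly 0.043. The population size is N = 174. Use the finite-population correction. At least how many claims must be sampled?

28

For a proportion with margin E = 0.07 at 95% confidence, z = 1.960.
n = p̂(1−p̂)(z/E)² = 0.043 × 0.957 × (1.960/0.07)² = 32.26 — call this n₀.
Finite-population correction with N = 174: n = n₀ / (1 + (n₀−1)/N) = 32.26 / 1.18 = 27.34
Round up: n = 28.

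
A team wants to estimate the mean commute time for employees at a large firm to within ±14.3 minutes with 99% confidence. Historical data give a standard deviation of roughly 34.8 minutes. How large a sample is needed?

For a mean, the margin of error is E = z·σ/√n, so n = (zσ/E)².
At 99% confidence, z = 2.576.
n = (2.576 × 34.8 / 14.3)² = 39.30
Round up: n = 40.

40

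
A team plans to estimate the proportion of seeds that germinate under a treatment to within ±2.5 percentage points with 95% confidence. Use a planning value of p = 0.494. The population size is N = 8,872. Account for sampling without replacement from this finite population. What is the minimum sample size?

n = 1310

For a proportion with margin E = 0.025 at 95% confidence, z = 1.960.
n = p̂(1−p̂)(z/E)² = 0.494 × 0.506 × (1.960/0.025)² = 1536.42 — call this n₀.
Finite-population correction with N = 8,872: n = n₀ / (1 + (n₀−1)/N) = 1536.42 / 1.173 = 1309.82
Round up: n = 1310.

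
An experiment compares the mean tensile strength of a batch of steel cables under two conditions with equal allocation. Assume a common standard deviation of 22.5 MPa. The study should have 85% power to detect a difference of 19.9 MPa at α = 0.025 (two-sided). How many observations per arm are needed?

28 per group

For two equal groups, n per group = 2·((z_{α/2} + z_β)·σ/δ)².
z_{α/2} = 2.241; z_β = 1.036 (power 85%).
n = 2 × (3.277 × 22.5 / 19.9)² = 2 × 13.73 = 27.46
Round up: n = 28 per group.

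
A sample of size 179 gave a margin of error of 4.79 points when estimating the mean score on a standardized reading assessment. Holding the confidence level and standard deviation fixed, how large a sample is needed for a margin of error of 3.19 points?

404

Margin of error scales as 1/√n, so n₂ = n₁·(E₁/E₂)².
n₂ = 179 × (4.79/3.19)² = 179 × 2.255 = 403.64
Round up: n₂ = 404.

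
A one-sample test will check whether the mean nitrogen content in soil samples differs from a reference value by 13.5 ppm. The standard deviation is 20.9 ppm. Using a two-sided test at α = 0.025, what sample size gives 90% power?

30

For a one-sample z-test, n = ((z_{α/2} + z_β)·σ/δ)².
z_{α/2} = 2.241 (two-sided α = 0.025); z_β = 1.282 (power 90% → β = 0.1).
n = (3.523 × 20.9 / 13.5)² = 29.75
Round up: n = 30.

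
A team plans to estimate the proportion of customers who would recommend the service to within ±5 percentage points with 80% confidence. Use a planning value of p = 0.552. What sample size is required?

163

For a proportion with margin E = 0.05 at 80% confidence, z = 1.282.
n = p̂(1−p̂)(z/E)² = 0.552 × 0.448 × (1.282/0.05)² = 162.57
Round up: n = 163.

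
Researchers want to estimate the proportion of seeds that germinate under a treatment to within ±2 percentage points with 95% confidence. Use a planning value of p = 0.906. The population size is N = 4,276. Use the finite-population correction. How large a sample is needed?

For a proportion with margin E = 0.02 at 95% confidence, z = 1.960.
n = p̂(1−p̂)(z/E)² = 0.906 × 0.094 × (1.960/0.02)² = 817.92 — call this n₀.
Finite-population correction with N = 4,276: n = n₀ / (1 + (n₀−1)/N) = 817.92 / 1.191 = 686.75
Round up: n = 687.

687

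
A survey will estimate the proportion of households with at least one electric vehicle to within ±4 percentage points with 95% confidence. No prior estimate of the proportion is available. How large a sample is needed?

For a proportion with margin E = 0.04 at 95% confidence, z = 1.960.
With no prior estimate, use p = 0.5, which maximizes p(1−p) at 0.25.
n = 0.25 × (z/E)² = 0.25 × (1.960/0.04)² = 600.25
Round up: n = 601.

601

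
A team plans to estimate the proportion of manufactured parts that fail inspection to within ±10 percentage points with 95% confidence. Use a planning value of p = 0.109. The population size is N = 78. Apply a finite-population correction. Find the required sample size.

n = 26

For a proportion with margin E = 0.1 at 95% confidence, z = 1.960.
n = p̂(1−p̂)(z/E)² = 0.109 × 0.891 × (1.960/0.1)² = 37.31 — call this n₀.
Finite-population correction with N = 78: n = n₀ / (1 + (n₀−1)/N) = 37.31 / 1.466 = 25.45
Round up: n = 26.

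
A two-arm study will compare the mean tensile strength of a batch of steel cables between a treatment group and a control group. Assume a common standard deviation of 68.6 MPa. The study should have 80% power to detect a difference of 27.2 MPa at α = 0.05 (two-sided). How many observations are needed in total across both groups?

For two equal groups, n per group = 2·((z_{α/2} + z_β)·σ/δ)².
z_{α/2} = 1.960; z_β = 0.842 (power 80%).
n = 2 × (2.802 × 68.6 / 27.2)² = 2 × 49.94 = 99.88
Round up: n = 100 per group.
Total across both groups: 2 × 100 = 200.

200 total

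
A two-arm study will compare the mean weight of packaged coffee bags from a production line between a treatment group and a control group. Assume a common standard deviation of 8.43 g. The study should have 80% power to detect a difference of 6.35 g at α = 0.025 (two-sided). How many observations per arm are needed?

For two equal groups, n per group = 2·((z_{α/2} + z_β)·σ/δ)².
z_{α/2} = 2.241; z_β = 0.842 (power 80%).
n = 2 × (3.083 × 8.43 / 6.35)² = 2 × 16.75 = 33.50
Round up: n = 34 per group.

34 per group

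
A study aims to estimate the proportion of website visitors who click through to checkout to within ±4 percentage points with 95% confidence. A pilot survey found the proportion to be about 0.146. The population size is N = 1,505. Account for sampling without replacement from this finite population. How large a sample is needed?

250

For a proportion with margin E = 0.04 at 95% confidence, z = 1.960.
n = p̂(1−p̂)(z/E)² = 0.146 × 0.854 × (1.960/0.04)² = 299.37 — call this n₀.
Finite-population correction with N = 1,505: n = n₀ / (1 + (n₀−1)/N) = 299.37 / 1.198 = 249.89
Round up: n = 250.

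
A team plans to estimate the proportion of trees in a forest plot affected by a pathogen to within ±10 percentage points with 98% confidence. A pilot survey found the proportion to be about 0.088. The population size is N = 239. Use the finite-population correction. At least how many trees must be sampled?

37

For a proportion with margin E = 0.1 at 98% confidence, z = 2.326.
n = p̂(1−p̂)(z/E)² = 0.088 × 0.912 × (2.326/0.1)² = 43.42 — call this n₀.
Finite-population correction with N = 239: n = n₀ / (1 + (n₀−1)/N) = 43.42 / 1.177 = 36.89
Round up: n = 37.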